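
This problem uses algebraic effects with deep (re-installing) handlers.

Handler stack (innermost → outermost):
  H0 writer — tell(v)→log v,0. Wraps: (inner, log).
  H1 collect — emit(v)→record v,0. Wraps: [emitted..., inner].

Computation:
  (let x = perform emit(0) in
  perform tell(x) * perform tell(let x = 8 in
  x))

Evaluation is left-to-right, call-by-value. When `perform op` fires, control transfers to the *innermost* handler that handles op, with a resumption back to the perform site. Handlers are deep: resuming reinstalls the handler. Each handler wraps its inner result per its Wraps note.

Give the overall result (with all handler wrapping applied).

Step-by-step:
emit(0) @ H1 ⇒ out+=0
tell(0) @ H0 ⇒ log+=0
tell(8) @ H0 ⇒ log+=8
H0 returns (0, (0, 8))
H1 returns [0, (0, (0, 8))]
= [0, (0, (0, 8))]

Answer: [0, (0, (0, 8))]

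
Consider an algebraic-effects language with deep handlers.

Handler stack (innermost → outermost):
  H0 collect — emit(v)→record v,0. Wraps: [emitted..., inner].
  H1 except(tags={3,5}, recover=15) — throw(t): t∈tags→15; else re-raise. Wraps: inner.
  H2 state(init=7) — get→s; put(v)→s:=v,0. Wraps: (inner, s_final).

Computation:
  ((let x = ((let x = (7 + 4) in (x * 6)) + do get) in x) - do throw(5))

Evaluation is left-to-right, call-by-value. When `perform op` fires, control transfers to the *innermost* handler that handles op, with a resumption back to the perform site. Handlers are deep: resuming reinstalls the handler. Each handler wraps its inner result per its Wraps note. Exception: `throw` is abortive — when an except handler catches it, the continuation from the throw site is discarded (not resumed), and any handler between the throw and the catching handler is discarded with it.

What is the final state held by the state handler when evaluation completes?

Answer: 7

Working:
get @ H2 ⇒ 7
throw(5) @ H1 caught ⇒ 15
H2 returns (15, 7)
= (15, 7)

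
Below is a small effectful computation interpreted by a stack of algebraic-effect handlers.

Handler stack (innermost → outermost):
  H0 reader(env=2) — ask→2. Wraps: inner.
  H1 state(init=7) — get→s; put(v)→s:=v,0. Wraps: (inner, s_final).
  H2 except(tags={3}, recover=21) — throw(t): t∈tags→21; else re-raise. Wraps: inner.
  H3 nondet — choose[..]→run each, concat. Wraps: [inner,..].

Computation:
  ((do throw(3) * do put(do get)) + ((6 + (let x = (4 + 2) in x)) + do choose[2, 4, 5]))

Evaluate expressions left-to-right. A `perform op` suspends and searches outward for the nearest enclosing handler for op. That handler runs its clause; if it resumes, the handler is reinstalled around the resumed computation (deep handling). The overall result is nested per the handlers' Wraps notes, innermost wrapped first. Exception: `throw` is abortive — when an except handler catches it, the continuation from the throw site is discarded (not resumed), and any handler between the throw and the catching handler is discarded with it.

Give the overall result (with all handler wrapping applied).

Step-by-step:
throw(3) @ H2 caught ⇒ 21
H3 returns [21]
= [21]

Answer: [21]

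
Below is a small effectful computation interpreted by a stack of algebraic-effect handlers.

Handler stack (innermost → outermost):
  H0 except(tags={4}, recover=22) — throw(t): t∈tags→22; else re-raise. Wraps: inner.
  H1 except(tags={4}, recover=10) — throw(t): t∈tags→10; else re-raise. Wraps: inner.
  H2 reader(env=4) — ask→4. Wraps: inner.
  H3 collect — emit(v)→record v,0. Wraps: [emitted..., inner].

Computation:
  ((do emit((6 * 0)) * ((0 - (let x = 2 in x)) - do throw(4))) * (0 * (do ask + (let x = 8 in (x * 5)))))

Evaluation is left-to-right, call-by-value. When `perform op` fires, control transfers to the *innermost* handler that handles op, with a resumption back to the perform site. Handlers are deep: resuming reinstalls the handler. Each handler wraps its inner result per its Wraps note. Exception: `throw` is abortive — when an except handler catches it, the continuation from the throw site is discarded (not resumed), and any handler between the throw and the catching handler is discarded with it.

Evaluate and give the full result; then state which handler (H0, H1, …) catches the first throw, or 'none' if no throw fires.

Answer: [0, 22] ; first throw caught by: H0

Evaluation trace:
emit(0) @ H3 ⇒ out+=0
throw(4) @ H0 caught ⇒ 22
H1 returns 22
H2 returns 22
H3 returns [0, 22]
= [0, 22]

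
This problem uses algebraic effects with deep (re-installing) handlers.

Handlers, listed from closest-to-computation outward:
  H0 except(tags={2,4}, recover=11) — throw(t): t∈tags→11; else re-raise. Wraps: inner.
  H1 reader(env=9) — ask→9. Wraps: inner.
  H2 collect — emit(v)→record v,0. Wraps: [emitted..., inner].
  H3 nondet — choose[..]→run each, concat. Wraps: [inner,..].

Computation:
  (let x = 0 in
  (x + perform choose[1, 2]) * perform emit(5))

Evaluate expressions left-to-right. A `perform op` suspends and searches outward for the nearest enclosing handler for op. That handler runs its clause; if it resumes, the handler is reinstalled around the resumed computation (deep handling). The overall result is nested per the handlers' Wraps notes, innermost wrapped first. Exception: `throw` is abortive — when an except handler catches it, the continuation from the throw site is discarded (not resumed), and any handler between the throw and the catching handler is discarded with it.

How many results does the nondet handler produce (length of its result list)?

Evaluation trace:
choose[1, 2] @ H3
  branch[0] choose=1:
    emit(5) @ H2 ⇒ out+=5
    H0 returns 0
    H1 returns 0
    H2 returns [5, 0]
    H3 returns [[5, 0]]
  branch[1] choose=2:
    emit(5) @ H2 ⇒ out+=5
    H0 returns 0
    H1 returns 0
    H2 returns [5, 0]
    H3 returns [[5, 0]]
= [[5, 0], [5, 0]]

Answer: 2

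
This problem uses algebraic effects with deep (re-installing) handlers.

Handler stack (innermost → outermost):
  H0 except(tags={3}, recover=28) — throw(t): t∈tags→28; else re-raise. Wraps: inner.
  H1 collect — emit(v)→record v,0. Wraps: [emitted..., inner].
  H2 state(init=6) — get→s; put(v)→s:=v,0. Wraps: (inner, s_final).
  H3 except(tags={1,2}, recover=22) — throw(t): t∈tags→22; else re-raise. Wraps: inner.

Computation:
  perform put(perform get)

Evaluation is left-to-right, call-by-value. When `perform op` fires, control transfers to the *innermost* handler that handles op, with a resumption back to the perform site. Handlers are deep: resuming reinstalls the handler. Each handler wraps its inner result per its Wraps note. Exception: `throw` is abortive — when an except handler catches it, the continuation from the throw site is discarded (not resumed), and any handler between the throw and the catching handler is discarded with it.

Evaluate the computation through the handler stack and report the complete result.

Working:
get @ H2 ⇒ 6
put(6) @ H2 ⇒ s:=6
H0 returns 0
H1 returns [0]
H2 returns ([0], 6)
H3 returns ([0], 6)
= ([0], 6)

Answer: ([0], 6)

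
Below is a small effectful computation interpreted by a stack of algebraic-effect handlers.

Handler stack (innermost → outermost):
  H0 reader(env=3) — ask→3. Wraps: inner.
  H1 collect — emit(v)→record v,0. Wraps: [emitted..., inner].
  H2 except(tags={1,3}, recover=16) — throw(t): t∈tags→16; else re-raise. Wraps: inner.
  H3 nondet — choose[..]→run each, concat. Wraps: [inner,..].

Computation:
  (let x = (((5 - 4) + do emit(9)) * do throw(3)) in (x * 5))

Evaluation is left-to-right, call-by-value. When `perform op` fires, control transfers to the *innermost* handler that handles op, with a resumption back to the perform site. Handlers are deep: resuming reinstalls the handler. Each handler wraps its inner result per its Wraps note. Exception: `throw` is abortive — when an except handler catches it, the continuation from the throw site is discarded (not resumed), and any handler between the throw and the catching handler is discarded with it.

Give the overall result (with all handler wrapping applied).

Evaluation trace:
emit(9) @ H1 ⇒ out+=9
throw(3) @ H2 caught ⇒ 16
H3 returns [16]
= [16]

Answer: [16]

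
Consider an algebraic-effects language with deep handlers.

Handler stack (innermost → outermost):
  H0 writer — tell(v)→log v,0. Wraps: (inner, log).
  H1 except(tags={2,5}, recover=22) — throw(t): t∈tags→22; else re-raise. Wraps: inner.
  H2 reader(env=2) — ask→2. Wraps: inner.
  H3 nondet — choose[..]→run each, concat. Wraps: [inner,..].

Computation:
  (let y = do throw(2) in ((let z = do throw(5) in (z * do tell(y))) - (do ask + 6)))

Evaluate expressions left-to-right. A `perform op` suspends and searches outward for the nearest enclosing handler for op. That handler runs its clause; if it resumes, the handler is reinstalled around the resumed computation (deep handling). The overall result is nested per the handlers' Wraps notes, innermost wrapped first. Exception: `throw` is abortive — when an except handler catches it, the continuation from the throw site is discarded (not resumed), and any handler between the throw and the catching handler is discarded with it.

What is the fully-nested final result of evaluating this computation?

Answer: [22]

Evaluation trace:
throw(2) @ H1 caught ⇒ 22
H2 returns 22
H3 returns [22]
= [22]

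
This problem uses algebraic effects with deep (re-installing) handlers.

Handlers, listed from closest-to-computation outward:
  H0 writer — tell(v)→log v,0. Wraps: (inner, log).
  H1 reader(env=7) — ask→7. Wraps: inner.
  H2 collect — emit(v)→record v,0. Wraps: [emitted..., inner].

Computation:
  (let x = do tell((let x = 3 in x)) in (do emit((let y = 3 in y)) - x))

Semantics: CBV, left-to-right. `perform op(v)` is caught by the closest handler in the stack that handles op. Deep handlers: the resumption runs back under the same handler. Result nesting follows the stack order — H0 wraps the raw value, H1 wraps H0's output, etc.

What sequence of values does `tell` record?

Working:
tell(3) @ H0 ⇒ log+=3
emit(3) @ H2 ⇒ out+=3
H0 returns (0, (3))
H1 returns (0, (3))
H2 returns [3, (0, (3))]
= [3, (0, (3))]

Answer: (3)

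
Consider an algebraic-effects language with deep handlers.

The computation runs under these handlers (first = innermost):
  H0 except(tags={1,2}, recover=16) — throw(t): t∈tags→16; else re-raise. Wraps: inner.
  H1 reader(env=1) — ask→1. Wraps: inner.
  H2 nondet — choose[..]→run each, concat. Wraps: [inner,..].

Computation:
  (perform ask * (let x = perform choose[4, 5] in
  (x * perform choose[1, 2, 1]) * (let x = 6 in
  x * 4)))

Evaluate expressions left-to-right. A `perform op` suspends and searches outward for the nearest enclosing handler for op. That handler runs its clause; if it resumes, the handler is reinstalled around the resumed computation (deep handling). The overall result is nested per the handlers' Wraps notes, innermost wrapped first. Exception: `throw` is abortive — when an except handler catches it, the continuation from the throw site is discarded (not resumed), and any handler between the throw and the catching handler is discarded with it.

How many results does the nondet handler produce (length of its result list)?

Evaluation trace:
ask @ H1 ⇒ 1
choose[4, 5] @ H2
  branch[0] choose=4:
    choose[1, 2, 1] @ H2
      branch[0] choose=1:
        H0 returns 96
        H1 returns 96
        H2 returns [96]
      branch[1] choose=2:
        H0 returns 192
        H1 returns 192
        H2 returns [192]
      branch[2] choose=1:
        H0 returns 96
        H1 returns 96
        H2 returns [96]
  branch[1] choose=5:
    choose[1, 2, 1] @ H2
      branch[0] choose=1:
        H0 returns 120
        H1 returns 120
        H2 returns [120]
      branch[1] choose=2:
        H0 returns 240
        H1 returns 240
        H2 returns [240]
      branch[2] choose=1:
        H0 returns 120
        H1 returns 120
        H2 returns [120]
= [96, 192, 96, 120, 240, 120]

Answer: 6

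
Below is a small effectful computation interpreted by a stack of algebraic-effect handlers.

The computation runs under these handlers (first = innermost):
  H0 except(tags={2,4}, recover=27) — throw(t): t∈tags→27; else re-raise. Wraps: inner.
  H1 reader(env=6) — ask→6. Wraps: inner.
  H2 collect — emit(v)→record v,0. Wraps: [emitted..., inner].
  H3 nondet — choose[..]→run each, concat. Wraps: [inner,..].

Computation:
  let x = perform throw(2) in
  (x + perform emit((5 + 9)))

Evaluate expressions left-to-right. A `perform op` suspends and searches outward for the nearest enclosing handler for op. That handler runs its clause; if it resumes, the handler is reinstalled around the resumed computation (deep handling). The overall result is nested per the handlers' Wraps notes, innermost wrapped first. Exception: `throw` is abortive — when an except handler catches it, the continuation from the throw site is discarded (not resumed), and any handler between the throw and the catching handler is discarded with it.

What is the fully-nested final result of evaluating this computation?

Answer: [[27]]

Step-by-step:
throw(2) @ H0 caught ⇒ 27
H1 returns 27
H2 returns [27]
H3 returns [[27]]
= [[27]]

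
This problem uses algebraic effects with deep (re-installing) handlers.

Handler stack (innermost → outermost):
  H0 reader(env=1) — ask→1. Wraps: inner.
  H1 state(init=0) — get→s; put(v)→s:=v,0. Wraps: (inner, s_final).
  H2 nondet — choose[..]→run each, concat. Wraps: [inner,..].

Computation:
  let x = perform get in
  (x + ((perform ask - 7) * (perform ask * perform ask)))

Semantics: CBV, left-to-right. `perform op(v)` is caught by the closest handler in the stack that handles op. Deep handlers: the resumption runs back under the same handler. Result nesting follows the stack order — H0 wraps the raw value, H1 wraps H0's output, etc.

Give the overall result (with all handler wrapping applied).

Step-by-step:
get @ H1 ⇒ 0
ask @ H0 ⇒ 1
ask @ H0 ⇒ 1
ask @ H0 ⇒ 1
H0 returns -6
H1 returns (-6, 0)
H2 returns [(-6, 0)]
= [(-6, 0)]

Answer: [(-6, 0)]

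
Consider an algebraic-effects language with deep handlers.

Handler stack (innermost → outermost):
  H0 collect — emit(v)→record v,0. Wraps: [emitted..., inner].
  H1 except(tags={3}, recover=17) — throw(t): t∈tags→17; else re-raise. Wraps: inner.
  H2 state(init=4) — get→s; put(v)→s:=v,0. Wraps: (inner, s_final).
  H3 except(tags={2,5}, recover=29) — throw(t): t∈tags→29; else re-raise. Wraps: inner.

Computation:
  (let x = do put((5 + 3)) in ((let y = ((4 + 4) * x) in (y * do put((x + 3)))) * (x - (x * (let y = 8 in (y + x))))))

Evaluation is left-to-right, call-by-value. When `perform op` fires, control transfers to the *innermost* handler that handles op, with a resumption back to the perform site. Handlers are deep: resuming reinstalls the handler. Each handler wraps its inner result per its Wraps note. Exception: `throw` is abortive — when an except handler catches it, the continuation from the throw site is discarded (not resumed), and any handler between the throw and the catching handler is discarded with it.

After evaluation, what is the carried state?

Working:
put(8) @ H2 ⇒ s:=8
put(3) @ H2 ⇒ s:=3
H0 returns [0]
H1 returns [0]
H2 returns ([0], 3)
H3 returns ([0], 3)
= ([0], 3)

Answer: 3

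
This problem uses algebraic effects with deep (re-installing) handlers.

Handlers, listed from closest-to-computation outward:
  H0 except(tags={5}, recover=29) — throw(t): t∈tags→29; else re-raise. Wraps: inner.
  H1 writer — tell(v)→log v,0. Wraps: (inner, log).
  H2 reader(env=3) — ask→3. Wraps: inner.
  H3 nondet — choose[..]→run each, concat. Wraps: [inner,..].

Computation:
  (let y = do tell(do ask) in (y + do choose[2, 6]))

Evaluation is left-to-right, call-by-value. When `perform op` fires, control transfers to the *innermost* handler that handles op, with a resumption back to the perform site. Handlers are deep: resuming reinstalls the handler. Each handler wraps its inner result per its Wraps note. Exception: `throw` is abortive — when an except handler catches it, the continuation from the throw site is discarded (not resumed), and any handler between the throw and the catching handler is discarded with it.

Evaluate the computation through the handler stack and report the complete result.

Answer: [(2, (3)), (6, (3))]

Step-by-step:
ask @ H2 ⇒ 3
tell(3) @ H1 ⇒ log+=3
choose[2, 6] @ H3
  branch[0] choose=2:
    H0 returns 2
    H1 returns (2, (3))
    H2 returns (2, (3))
    H3 returns [(2, (3))]
  branch[1] choose=6:
    H0 returns 6
    H1 returns (6, (3))
    H2 returns (6, (3))
    H3 returns [(6, (3))]
= [(2, (3)), (6, (3))]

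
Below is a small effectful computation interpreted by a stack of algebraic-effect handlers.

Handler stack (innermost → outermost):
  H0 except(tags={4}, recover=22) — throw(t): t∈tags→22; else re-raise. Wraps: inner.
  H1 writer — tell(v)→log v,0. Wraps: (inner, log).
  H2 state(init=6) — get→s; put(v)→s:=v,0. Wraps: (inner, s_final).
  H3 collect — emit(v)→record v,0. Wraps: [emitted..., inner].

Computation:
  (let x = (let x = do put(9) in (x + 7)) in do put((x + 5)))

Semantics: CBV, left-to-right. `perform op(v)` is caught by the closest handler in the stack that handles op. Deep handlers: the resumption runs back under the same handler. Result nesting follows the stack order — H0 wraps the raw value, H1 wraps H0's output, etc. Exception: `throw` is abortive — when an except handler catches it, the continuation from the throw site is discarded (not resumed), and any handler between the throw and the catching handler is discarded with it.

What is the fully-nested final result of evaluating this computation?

Answer: [((0, ()), 12)]

Step-by-step:
put(9) @ H2 ⇒ s:=9
put(12) @ H2 ⇒ s:=12
H0 returns 0
H1 returns (0, ())
H2 returns ((0, ()), 12)
H3 returns [((0, ()), 12)]
= [((0, ()), 12)]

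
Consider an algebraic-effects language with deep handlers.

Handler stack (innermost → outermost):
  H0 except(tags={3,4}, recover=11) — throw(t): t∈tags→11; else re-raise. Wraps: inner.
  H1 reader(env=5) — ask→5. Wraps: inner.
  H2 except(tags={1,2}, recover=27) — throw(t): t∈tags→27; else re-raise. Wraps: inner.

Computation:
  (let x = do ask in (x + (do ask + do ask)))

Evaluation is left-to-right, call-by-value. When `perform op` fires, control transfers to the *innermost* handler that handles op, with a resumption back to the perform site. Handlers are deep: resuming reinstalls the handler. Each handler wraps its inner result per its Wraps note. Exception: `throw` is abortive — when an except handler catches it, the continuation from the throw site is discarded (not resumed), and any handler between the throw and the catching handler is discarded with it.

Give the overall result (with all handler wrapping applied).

Step-by-step:
ask @ H1 ⇒ 5
ask @ H1 ⇒ 5
ask @ H1 ⇒ 5
H0 returns 15
H1 returns 15
H2 returns 15
= 15

Answer: 15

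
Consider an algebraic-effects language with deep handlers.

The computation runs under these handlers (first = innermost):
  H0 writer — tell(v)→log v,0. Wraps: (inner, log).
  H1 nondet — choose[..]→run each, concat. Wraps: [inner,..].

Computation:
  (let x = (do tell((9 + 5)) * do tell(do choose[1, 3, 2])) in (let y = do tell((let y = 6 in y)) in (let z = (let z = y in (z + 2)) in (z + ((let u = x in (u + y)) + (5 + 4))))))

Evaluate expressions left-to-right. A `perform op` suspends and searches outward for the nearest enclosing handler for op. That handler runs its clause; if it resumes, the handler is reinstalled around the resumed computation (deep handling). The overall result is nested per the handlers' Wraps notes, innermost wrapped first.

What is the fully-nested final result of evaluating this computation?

Evaluation trace:
tell(14) @ H0 ⇒ log+=14
choose[1, 3, 2] @ H1
  branch[0] choose=1:
    tell(1) @ H0 ⇒ log+=1
    tell(6) @ H0 ⇒ log+=6
    H0 returns (11, (14, 1, 6))
    H1 returns [(11, (14, 1, 6))]
  branch[1] choose=3:
    tell(3) @ H0 ⇒ log+=3
    tell(6) @ H0 ⇒ log+=6
    H0 returns (11, (14, 3, 6))
    H1 returns [(11, (14, 3, 6))]
  branch[2] choose=2:
    tell(2) @ H0 ⇒ log+=2
    tell(6) @ H0 ⇒ log+=6
    H0 returns (11, (14, 2, 6))
    H1 returns [(11, (14, 2, 6))]
= [(11, (14, 1, 6)), (11, (14, 3, 6)), (11, (14, 2, 6))]

Answer: [(11, (14, 1, 6)), (11, (14, 3, 6)), (11, (14, 2, 6))]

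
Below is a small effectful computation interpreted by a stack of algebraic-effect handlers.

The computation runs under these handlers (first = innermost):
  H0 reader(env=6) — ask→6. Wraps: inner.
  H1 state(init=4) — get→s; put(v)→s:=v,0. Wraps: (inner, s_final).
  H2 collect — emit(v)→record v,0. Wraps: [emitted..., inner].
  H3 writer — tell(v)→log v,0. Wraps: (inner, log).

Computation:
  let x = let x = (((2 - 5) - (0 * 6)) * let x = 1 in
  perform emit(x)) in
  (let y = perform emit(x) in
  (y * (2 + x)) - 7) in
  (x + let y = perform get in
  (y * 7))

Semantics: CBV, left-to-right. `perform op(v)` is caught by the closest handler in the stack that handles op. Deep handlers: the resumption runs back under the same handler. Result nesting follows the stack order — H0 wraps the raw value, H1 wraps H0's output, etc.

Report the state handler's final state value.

Step-by-step:
emit(1) @ H2 ⇒ out+=1
emit(0) @ H2 ⇒ out+=0
get @ H1 ⇒ 4
H0 returns 21
H1 returns (21, 4)
H2 returns [1, 0, (21, 4)]
H3 returns ([1, 0, (21, 4)], ())
= ([1, 0, (21, 4)], ())

Answer: 4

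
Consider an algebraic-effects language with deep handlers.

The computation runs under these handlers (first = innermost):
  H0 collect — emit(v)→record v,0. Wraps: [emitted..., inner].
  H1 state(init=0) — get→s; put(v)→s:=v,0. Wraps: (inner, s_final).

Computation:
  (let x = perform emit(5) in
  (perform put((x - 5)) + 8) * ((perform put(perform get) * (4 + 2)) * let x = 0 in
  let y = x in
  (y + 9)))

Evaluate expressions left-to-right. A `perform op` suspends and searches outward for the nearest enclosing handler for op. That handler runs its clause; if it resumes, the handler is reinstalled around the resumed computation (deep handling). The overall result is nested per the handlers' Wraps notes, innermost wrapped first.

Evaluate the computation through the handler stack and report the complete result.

Answer: ([5, 0], -5)

Step-by-step:
emit(5) @ H0 ⇒ out+=5
put(-5) @ H1 ⇒ s:=-5
get @ H1 ⇒ -5
put(-5) @ H1 ⇒ s:=-5
H0 returns [5, 0]
H1 returns ([5, 0], -5)
= ([5, 0], -5)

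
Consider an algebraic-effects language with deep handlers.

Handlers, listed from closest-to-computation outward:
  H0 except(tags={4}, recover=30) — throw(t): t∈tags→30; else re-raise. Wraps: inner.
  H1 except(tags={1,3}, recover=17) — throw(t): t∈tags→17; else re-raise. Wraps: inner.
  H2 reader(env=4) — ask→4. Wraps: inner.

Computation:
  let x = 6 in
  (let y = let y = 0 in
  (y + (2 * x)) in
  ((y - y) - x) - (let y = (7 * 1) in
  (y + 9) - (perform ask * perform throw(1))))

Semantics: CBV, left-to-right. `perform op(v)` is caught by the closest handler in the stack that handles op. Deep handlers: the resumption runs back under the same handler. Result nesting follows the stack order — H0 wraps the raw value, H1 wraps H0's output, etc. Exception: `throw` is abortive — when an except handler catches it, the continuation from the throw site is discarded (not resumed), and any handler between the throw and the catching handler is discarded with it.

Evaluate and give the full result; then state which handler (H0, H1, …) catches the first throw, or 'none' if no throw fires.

Answer: 17 ; first throw caught by: H1

Step-by-step:
ask @ H2 ⇒ 4
throw(1) @ H0 re-raised
throw(1) @ H1 caught ⇒ 17
H2 returns 17
= 17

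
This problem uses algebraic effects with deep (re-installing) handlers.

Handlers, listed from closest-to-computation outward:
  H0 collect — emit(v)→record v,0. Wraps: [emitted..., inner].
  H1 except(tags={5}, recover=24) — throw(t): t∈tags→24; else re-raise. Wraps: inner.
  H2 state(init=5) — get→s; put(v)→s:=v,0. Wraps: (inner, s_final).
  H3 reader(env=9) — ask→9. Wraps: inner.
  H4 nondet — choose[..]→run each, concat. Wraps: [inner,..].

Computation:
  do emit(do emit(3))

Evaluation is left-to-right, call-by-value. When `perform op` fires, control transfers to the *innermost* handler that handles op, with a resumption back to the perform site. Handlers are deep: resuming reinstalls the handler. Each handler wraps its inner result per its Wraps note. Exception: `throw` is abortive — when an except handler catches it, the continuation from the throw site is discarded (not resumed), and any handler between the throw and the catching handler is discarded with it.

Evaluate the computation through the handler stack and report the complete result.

Answer: [([3, 0, 0], 5)]

Step-by-step:
emit(3) @ H0 ⇒ out+=3
emit(0) @ H0 ⇒ out+=0
H0 returns [3, 0, 0]
H1 returns [3, 0, 0]
H2 returns ([3, 0, 0], 5)
H3 returns ([3, 0, 0], 5)
H4 returns [([3, 0, 0], 5)]
= [([3, 0, 0], 5)]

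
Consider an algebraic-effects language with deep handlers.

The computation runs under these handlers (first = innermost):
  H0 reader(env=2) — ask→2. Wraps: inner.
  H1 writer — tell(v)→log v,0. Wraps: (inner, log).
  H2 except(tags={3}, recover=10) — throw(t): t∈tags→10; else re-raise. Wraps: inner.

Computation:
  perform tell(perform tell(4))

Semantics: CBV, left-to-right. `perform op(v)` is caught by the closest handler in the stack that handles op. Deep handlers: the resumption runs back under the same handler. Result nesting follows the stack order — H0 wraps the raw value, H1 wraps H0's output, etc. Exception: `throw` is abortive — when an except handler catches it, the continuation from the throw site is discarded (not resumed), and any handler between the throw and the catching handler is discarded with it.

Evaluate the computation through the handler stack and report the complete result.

Answer: (0, (4, 0))

Evaluation trace:
tell(4) @ H1 ⇒ log+=4
tell(0) @ H1 ⇒ log+=0
H0 returns 0
H1 returns (0, (4, 0))
H2 returns (0, (4, 0))
= (0, (4, 0))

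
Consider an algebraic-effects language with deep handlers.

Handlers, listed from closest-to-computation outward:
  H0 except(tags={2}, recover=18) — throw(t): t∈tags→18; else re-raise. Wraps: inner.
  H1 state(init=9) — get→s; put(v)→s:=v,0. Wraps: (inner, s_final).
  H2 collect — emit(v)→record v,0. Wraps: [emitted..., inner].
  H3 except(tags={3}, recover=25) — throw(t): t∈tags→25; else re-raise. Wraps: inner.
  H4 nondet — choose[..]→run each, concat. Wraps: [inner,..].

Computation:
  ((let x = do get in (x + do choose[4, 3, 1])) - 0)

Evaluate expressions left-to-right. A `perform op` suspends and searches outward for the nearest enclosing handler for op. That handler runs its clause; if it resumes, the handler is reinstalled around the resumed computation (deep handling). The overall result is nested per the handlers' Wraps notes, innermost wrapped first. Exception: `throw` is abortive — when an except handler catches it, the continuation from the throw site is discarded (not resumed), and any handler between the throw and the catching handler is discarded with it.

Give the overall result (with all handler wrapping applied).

Evaluation trace:
get @ H1 ⇒ 9
choose[4, 3, 1] @ H4
  branch[0] choose=4:
    H0 returns 13
    H1 returns (13, 9)
    H2 returns [(13, 9)]
    H3 returns [(13, 9)]
    H4 returns [[(13, 9)]]
  branch[1] choose=3:
    H0 returns 12
    H1 returns (12, 9)
    H2 returns [(12, 9)]
    H3 returns [(12, 9)]
    H4 returns [[(12, 9)]]
  branch[2] choose=1:
    H0 returns 10
    H1 returns (10, 9)
    H2 returns [(10, 9)]
    H3 returns [(10, 9)]
    H4 returns [[(10, 9)]]
= [[(13, 9)], [(12, 9)], [(10, 9)]]

Answer: [[(13, 9)], [(12, 9)], [(10, 9)]]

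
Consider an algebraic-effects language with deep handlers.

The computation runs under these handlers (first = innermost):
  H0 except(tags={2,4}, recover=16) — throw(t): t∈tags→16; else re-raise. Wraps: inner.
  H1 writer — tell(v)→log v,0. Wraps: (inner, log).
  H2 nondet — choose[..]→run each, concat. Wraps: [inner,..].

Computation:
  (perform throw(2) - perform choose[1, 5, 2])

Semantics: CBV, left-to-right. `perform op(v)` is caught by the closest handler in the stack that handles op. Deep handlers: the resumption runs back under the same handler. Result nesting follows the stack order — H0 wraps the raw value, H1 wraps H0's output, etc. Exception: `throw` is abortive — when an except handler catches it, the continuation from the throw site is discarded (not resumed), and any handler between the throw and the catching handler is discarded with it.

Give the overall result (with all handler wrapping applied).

Answer: [(16, ())]

Evaluation trace:
throw(2) @ H0 caught ⇒ 16
H1 returns (16, ())
H2 returns [(16, ())]
= [(16, ())]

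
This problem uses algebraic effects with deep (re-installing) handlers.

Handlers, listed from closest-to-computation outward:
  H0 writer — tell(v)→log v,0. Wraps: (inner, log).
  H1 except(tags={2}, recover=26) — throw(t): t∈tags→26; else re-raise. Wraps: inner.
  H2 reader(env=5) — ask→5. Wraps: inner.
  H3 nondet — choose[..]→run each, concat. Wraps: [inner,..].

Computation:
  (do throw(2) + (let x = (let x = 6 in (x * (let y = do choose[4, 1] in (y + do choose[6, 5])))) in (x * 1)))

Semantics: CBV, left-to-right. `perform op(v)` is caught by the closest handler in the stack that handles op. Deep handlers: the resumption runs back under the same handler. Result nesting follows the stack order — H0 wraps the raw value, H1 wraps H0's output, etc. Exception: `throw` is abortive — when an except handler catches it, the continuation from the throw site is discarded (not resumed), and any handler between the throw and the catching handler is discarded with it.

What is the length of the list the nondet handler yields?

Step-by-step:
throw(2) @ H1 caught ⇒ 26
H2 returns 26
H3 returns [26]
= [26]

Answer: 1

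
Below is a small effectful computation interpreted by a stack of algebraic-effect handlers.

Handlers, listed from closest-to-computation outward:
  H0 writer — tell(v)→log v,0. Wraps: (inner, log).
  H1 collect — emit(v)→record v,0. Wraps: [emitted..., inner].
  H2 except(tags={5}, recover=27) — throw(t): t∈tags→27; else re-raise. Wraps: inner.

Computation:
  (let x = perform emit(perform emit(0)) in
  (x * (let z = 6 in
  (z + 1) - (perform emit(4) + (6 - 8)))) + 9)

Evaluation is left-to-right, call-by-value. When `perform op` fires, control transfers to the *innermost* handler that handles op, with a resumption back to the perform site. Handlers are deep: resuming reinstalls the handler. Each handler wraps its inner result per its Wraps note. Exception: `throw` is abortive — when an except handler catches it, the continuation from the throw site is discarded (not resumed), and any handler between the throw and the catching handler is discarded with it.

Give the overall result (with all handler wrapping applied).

Step-by-step:
emit(0) @ H1 ⇒ out+=0
emit(0) @ H1 ⇒ out+=0
emit(4) @ H1 ⇒ out+=4
H0 returns (9, ())
H1 returns [0, 0, 4, (9, ())]
H2 returns [0, 0, 4, (9, ())]
= [0, 0, 4, (9, ())]

Answer: [0, 0, 4, (9, ())]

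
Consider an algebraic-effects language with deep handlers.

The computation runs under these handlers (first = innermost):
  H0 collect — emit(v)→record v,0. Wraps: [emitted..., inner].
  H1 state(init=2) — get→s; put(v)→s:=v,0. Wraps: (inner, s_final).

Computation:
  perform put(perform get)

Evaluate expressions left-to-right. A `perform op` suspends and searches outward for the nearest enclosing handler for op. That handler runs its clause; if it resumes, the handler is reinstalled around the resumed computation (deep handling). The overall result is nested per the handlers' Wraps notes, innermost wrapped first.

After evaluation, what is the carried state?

Working:
get @ H1 ⇒ 2
put(2) @ H1 ⇒ s:=2
H0 returns [0]
H1 returns ([0], 2)
= ([0], 2)

Answer: 2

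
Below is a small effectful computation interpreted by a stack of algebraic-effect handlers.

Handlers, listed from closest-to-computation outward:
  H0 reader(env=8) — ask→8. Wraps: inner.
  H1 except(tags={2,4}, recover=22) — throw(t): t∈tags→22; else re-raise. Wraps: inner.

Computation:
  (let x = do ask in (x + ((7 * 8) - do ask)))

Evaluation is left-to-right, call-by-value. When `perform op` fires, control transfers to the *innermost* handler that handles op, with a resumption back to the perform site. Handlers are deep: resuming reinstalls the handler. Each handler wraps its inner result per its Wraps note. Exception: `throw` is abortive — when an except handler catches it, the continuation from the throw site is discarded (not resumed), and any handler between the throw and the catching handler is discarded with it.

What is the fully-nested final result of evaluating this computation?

Answer: 56

Step-by-step:
ask @ H0 ⇒ 8
ask @ H0 ⇒ 8
H0 returns 56
H1 returns 56
= 56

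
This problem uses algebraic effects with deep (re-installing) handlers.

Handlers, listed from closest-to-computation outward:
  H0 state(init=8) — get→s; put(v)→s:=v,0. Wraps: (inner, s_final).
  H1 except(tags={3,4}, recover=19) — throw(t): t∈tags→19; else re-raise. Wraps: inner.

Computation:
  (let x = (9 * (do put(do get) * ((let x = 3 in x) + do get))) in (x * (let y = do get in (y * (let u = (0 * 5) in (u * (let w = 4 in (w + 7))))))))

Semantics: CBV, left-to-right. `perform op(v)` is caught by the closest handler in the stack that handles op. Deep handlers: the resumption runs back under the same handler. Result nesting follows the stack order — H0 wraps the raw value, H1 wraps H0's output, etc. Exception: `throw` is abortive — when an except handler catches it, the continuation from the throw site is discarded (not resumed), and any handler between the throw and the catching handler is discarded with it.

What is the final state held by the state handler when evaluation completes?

Answer: 8

Working:
get @ H0 ⇒ 8
put(8) @ H0 ⇒ s:=8
get @ H0 ⇒ 8
get @ H0 ⇒ 8
H0 returns (0, 8)
H1 returns (0, 8)
= (0, 8)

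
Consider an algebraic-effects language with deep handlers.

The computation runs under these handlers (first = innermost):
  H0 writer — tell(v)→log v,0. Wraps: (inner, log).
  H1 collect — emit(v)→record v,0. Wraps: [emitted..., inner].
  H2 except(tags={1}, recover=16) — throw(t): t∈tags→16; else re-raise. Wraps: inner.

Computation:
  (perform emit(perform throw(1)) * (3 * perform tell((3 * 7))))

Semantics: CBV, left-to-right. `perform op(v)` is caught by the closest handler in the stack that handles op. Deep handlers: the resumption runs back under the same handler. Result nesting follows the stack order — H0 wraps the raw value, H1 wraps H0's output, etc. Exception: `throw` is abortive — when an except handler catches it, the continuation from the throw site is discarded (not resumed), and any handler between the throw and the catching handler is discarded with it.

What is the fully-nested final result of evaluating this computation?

Answer: 16

Evaluation trace:
throw(1) @ H2 caught ⇒ 16
= 16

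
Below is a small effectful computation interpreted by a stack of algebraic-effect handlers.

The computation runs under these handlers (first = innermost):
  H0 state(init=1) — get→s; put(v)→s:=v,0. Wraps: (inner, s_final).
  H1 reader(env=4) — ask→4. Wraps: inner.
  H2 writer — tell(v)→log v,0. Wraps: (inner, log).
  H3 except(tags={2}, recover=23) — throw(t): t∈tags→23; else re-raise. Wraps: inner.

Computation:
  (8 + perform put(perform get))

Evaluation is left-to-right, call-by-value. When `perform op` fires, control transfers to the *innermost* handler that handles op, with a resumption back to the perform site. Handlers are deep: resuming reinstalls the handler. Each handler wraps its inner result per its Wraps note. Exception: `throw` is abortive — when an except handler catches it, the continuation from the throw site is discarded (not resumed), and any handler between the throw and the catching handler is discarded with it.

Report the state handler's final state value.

Answer: 1

Evaluation trace:
get @ H0 ⇒ 1
put(1) @ H0 ⇒ s:=1
H0 returns (8, 1)
H1 returns (8, 1)
H2 returns ((8, 1), ())
H3 returns ((8, 1), ())
= ((8, 1), ())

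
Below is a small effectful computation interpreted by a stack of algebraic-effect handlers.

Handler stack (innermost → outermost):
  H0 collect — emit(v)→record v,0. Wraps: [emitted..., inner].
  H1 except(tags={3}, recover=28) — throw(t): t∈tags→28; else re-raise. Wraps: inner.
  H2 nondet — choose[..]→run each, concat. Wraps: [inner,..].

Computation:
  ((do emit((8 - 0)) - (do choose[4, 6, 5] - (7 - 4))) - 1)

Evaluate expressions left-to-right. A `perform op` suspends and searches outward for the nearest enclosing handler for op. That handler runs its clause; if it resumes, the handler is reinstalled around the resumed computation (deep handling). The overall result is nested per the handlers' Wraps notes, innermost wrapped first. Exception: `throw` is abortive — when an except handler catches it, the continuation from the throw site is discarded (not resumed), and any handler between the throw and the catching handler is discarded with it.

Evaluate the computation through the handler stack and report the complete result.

Answer: [[8, -2], [8, -4], [8, -3]]

Step-by-step:
emit(8) @ H0 ⇒ out+=8
choose[4, 6, 5] @ H2
  branch[0] choose=4:
    H0 returns [8, -2]
    H1 returns [8, -2]
    H2 returns [[8, -2]]
  branch[1] choose=6:
    H0 returns [8, -4]
    H1 returns [8, -4]
    H2 returns [[8, -4]]
  branch[2] choose=5:
    H0 returns [8, -3]
    H1 returns [8, -3]
    H2 returns [[8, -3]]
= [[8, -2], [8, -4], [8, -3]]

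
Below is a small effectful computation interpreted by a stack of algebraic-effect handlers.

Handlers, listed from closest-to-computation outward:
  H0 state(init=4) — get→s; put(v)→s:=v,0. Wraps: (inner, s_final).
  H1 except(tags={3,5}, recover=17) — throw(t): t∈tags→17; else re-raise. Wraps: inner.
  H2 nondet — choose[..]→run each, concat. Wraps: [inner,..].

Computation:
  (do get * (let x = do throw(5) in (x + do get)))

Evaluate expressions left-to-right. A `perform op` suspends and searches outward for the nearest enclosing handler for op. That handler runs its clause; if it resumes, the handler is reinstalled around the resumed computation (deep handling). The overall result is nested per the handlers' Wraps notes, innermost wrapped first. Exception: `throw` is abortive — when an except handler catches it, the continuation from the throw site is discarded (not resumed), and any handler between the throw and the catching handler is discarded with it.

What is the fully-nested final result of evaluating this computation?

Answer: [17]

Step-by-step:
get @ H0 ⇒ 4
throw(5) @ H1 caught ⇒ 17
H2 returns [17]
= [17]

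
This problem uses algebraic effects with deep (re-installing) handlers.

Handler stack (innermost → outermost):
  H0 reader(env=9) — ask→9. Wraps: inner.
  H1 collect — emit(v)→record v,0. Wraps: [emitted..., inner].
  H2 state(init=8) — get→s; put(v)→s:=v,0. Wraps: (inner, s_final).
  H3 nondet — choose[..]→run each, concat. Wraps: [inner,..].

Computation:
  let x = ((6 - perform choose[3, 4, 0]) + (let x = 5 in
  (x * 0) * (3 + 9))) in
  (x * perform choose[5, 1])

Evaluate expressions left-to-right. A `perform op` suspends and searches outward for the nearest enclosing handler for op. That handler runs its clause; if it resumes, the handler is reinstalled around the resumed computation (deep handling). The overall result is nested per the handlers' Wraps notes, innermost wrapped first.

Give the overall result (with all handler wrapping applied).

Answer: [([15], 8), ([3], 8), ([10], 8), ([2], 8), ([30], 8), ([6], 8)]

Evaluation trace:
choose[3, 4, 0] @ H3
  branch[0] choose=3:
    choose[5, 1] @ H3
      branch[0] choose=5:
        H0 returns 15
        H1 returns [15]
        H2 returns ([15], 8)
        H3 returns [([15], 8)]
      branch[1] choose=1:
        H0 returns 3
        H1 returns [3]
        H2 returns ([3], 8)
        H3 returns [([3], 8)]
  branch[1] choose=4:
    choose[5, 1] @ H3
      branch[0] choose=5:
        H0 returns 10
        H1 returns [10]
        H2 returns ([10], 8)
        H3 returns [([10], 8)]
      branch[1] choose=1:
        H0 returns 2
        H1 returns [2]
        H2 returns ([2], 8)
        H3 returns [([2], 8)]
  branch[2] choose=0:
    choose[5, 1] @ H3
      branch[0] choose=5:
        H0 returns 30
        H1 returns [30]
        H2 returns ([30], 8)
        H3 returns [([30], 8)]
      branch[1] choose=1:
        H0 returns 6
        H1 returns [6]
        H2 returns ([6], 8)
        H3 returns [([6], 8)]
= [([15], 8), ([3], 8), ([10], 8), ([2], 8), ([30], 8), ([6], 8)]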